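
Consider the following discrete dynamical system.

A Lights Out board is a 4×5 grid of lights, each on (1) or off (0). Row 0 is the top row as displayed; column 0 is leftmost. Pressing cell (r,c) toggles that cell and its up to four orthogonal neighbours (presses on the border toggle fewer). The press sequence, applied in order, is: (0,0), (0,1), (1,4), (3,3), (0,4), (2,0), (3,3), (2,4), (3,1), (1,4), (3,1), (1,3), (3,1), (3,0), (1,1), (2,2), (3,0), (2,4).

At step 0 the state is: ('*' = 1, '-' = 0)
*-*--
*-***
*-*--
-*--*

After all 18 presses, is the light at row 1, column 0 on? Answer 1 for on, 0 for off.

gen 0: *-*--
*-***
*-*--
-*--*
gen 1: -**--
--***
*-*--
-*--*
gen 2: *----
-****
*-*--
-*--*
gen 3: *---*
-**--
*-*-*
-*--*
gen 4: *---*
-**--
*-***
-***-
gen 5: *--*-
-**-*
*-***
-***-
gen 6: *--*-
***-*
-****
****-
gen 7: *--*-
***-*
-**-*
**--*
gen 8: *--*-
***--
-***-
**---
gen 9: *--*-
***--
--**-
--*--
gen 10: *--**
*****
--***
--*--
gen 11: *--**
*****
-****
**---
gen 12: *---*
**---
-**-*
**---
gen 13: *---*
**---
--*-*
--*--
gen 14: *---*
**---
*-*-*
***--
gen 15: **--*
--*--
***-*
***--
gen 16: **--*
-----
*--**
**---
gen 17: **--*
-----
---**
-----
gen 18: **--*
----*
-----
----*

0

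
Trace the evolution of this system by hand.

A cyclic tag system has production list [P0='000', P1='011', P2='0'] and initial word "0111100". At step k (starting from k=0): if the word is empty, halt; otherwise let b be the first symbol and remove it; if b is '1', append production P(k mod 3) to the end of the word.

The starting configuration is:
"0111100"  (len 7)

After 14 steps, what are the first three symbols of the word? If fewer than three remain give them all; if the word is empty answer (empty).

t=0: "0111100"  (len 7)
t=1: "111100"  (len 6)
t=2: "11100011"  (len 8)
t=3: "11000110"  (len 8)
t=4: "1000110000"  (len 10)
t=5: "000110000011"  (len 12)
t=6: "00110000011"  (len 11)
t=7: "0110000011"  (len 10)
t=8: "110000011"  (len 9)
t=9: "100000110"  (len 9)
t=10: "00000110000"  (len 11)
t=11: "0000110000"  (len 10)
t=12: "000110000"  (len 9)
t=13: "00110000"  (len 8)
t=14: "0110000"  (len 7)

011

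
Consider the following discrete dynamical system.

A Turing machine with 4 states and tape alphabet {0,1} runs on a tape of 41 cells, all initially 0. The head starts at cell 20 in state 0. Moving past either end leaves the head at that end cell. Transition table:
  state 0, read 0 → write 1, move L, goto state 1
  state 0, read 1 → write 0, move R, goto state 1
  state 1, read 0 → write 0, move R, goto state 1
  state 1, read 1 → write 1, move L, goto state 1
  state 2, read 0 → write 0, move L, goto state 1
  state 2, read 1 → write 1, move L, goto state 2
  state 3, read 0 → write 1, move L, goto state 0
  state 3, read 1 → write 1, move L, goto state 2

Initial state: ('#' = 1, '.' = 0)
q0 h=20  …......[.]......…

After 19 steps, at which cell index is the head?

k=0  q0 h=20  …......[.]......…
k=1  q1 h=19  …......[.]#.....…
k=2  q1 h=20  …......[#]......…
k=3  q1 h=19  …......[.]#.....…
k=4  q1 h=20  …......[#]......…
k=5  q1 h=19  …......[.]#.....…
k=6  q1 h=20  …......[#]......…
k=7  q1 h=19  …......[.]#.....…
k=8  q1 h=20  …......[#]......…
k=9  q1 h=19  …......[.]#.....…
k=10  q1 h=20  …......[#]......…
k=11  q1 h=19  …......[.]#.....…
k=12  q1 h=20  …......[#]......…
k=13  q1 h=19  …......[.]#.....…
k=14  q1 h=20  …......[#]......…
k=15  q1 h=19  …......[.]#.....…
k=16  q1 h=20  …......[#]......…
k=17  q1 h=19  …......[.]#.....…
k=18  q1 h=20  …......[#]......…
k=19  q1 h=19  …......[.]#.....…

19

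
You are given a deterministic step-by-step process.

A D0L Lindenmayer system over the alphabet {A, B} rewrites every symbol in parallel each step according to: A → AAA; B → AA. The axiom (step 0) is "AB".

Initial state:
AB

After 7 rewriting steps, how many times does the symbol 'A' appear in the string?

3645

[0] AB
[1] AAAAA
[2] AAAAAAAAAAAAAAA
[3] AAAAAAAAAAAAAAAAAAAAAAAAAAAAAAAAAAAAAAAAAAAAA
[4] AAAAAAAAAAAAAAAAAAAAAAAAAAAAAAAAAAAAAAAAAAAAAAAAAAAAAAAAAA…AAAAAAAAAAAAAAAAAAAAAAAAAAAAAAAAAAAAAAAAAAAAAAAAAAAAAAAAAA  (len 135)
[5] AAAAAAAAAAAAAAAAAAAAAAAAAAAAAAAAAAAAAAAAAAAAAAAAAAAAAAAAAA…AAAAAAAAAAAAAAAAAAAAAAAAAAAAAAAAAAAAAAAAAAAAAAAAAAAAAAAAAA  (len 405)
[6] AAAAAAAAAAAAAAAAAAAAAAAAAAAAAAAAAAAAAAAAAAAAAAAAAAAAAAAAAA…AAAAAAAAAAAAAAAAAAAAAAAAAAAAAAAAAAAAAAAAAAAAAAAAAAAAAAAAAA  (len 1215)
[7] AAAAAAAAAAAAAAAAAAAAAAAAAAAAAAAAAAAAAAAAAAAAAAAAAAAAAAAAAA…AAAAAAAAAAAAAAAAAAAAAAAAAAAAAAAAAAAAAAAAAAAAAAAAAAAAAAAAAA  (len 3645)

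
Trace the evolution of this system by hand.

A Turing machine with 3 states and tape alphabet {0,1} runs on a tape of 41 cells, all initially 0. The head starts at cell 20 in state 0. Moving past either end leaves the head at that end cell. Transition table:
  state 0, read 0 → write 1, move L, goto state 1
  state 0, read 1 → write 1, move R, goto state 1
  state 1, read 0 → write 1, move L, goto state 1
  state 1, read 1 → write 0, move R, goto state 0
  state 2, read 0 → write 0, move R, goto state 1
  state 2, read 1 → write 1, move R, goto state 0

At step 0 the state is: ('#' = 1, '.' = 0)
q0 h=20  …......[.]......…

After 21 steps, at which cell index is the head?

0) q0 h=20  …......[.]......…
1) q1 h=19  …......[.]#.....…
2) q1 h=18  …......[.]##....…
3) q1 h=17  …......[.]###...…
4) q1 h=16  …......[.]####..…
5) q1 h=15  …......[.]#####.…
6) q1 h=14  …......[.]######…
7) q1 h=13  …......[.]######…
8) q1 h=12  …......[.]######…
9) q1 h=11  …......[.]######…
10) q1 h=10  …......[.]######…
11) q1 h= 9  …......[.]######…
12) q1 h= 8  …......[.]######…
13) q1 h= 7  …......[.]######…
14) q1 h= 6  |......[.]######…
15) q1 h= 5  |.....[.]######…
16) q1 h= 4  |....[.]######…
17) q1 h= 3  |...[.]######…
18) q1 h= 2  |..[.]######…
19) q1 h= 1  |.[.]######…
20) q1 h= 0  |[.]######…
21) q1 h= 0  |[#]######…

0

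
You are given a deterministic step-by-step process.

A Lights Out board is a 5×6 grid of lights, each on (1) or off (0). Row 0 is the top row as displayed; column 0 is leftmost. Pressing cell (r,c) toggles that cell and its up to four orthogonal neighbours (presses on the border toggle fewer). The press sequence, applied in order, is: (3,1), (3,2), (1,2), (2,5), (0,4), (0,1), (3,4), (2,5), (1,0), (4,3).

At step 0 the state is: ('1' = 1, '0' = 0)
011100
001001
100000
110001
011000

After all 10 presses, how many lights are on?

0) 011100
001001
100000
110001
011000
1) 011100
001001
110000
001001
001000
2) 011100
001001
111000
010101
000000
3) 010100
010101
110000
010101
000000
4) 010100
010100
110011
010100
000000
5) 010011
010110
110011
010100
000000
6) 101011
000110
110011
010100
000000
7) 101011
000110
110001
010011
000010
8) 101011
000111
110010
010010
000010
9) 001011
110111
010010
010010
000010
10) 001011
110111
010010
010110
001100

15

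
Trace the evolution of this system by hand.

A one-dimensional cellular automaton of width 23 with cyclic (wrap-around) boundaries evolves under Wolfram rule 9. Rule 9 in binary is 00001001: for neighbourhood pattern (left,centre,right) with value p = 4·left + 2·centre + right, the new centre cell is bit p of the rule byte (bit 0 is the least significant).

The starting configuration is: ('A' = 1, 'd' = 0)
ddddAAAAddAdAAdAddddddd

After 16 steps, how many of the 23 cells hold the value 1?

7

[0] ddddAAAAddAdAAdAddddddd
[1] AAAdAdddddddAddddAAAAAA
[2] ddddddAAAAAdddAAdAddddd
[3] AAAAAdAdddddAdAddddAAAA
[4] ddddddddAAAdddddAAdAddd
[5] AAAAAAAdAdddAAAdAddddAA
[6] ddddddddddAdAdddddAAdAd
[7] AAAAAAAAAdddddAAAdAdddd
[8] AdddddddddAAAdAdddddAAd
[9] ddAAAAAAAdAdddddAAAdAdd
[10] AdAdddddddddAAAdAdddddA
[11] ddddAAAAAAAdAdddddAAAdA
[12] dAAdAdddddddddAAAdAdddd
[13] dAddddAAAAAAAdAdddddAAA
[14] dddAAdAdddddddddAAAdAdd
[15] AAdAddddAAAAAAAdAdddddA
[16] dddddAAdAdddddddddAAAdA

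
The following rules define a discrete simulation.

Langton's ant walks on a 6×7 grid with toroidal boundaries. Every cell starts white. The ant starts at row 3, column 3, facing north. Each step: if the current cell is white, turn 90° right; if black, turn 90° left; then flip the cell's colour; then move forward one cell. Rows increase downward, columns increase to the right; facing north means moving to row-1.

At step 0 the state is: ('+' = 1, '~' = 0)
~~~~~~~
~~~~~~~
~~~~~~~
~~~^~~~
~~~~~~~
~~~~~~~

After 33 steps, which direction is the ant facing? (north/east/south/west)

east

k=0  ~~~~~~~
~~~~~~~
~~~~~~~
~~~^~~~
~~~~~~~
~~~~~~~
k=1  ~~~~~~~
~~~~~~~
~~~~~~~
~~~+>~~
~~~~~~~
~~~~~~~
k=2  ~~~~~~~
~~~~~~~
~~~~~~~
~~~++~~
~~~~v~~
~~~~~~~
k=3  ~~~~~~~
~~~~~~~
~~~~~~~
~~~++~~
~~~<+~~
~~~~~~~
k=4  ~~~~~~~
~~~~~~~
~~~~~~~
~~~^+~~
~~~++~~
~~~~~~~
k=5  ~~~~~~~
~~~~~~~
~~~~~~~
~~<~+~~
~~~++~~
~~~~~~~
k=6  ~~~~~~~
~~~~~~~
~~^~~~~
~~+~+~~
~~~++~~
~~~~~~~
k=7  ~~~~~~~
~~~~~~~
~~+>~~~
~~+~+~~
~~~++~~
~~~~~~~
k=8  ~~~~~~~
~~~~~~~
~~++~~~
~~+v+~~
~~~++~~
~~~~~~~
k=9  ~~~~~~~
~~~~~~~
~~++~~~
~~<++~~
~~~++~~
~~~~~~~
k=10  ~~~~~~~
~~~~~~~
~~++~~~
~~~++~~
~~v++~~
~~~~~~~
k=11  ~~~~~~~
~~~~~~~
~~++~~~
~~~++~~
~<+++~~
~~~~~~~
k=12  ~~~~~~~
~~~~~~~
~~++~~~
~^~++~~
~++++~~
~~~~~~~
k=13  ~~~~~~~
~~~~~~~
~~++~~~
~+>++~~
~++++~~
~~~~~~~
k=14  ~~~~~~~
~~~~~~~
~~++~~~
~++++~~
~+v++~~
~~~~~~~
k=15  ~~~~~~~
~~~~~~~
~~++~~~
~++++~~
~+~>+~~
~~~~~~~
k=16  ~~~~~~~
~~~~~~~
~~++~~~
~++^+~~
~+~~+~~
~~~~~~~
k=17  ~~~~~~~
~~~~~~~
~~++~~~
~+<~+~~
~+~~+~~
~~~~~~~
k=18  ~~~~~~~
~~~~~~~
~~++~~~
~+~~+~~
~+v~+~~
~~~~~~~
k=19  ~~~~~~~
~~~~~~~
~~++~~~
~+~~+~~
~<+~+~~
~~~~~~~
k=20  ~~~~~~~
~~~~~~~
~~++~~~
~+~~+~~
~~+~+~~
~v~~~~~
k=21  ~~~~~~~
~~~~~~~
~~++~~~
~+~~+~~
~~+~+~~
<+~~~~~
k=22  ~~~~~~~
~~~~~~~
~~++~~~
~+~~+~~
^~+~+~~
++~~~~~
k=23  ~~~~~~~
~~~~~~~
~~++~~~
~+~~+~~
+>+~+~~
++~~~~~
k=24  ~~~~~~~
~~~~~~~
~~++~~~
~+~~+~~
+++~+~~
+v~~~~~
k=25  ~~~~~~~
~~~~~~~
~~++~~~
~+~~+~~
+++~+~~
+~>~~~~
k=26  ~~v~~~~
~~~~~~~
~~++~~~
~+~~+~~
+++~+~~
+~+~~~~
k=27  ~<+~~~~
~~~~~~~
~~++~~~
~+~~+~~
+++~+~~
+~+~~~~
k=28  ~++~~~~
~~~~~~~
~~++~~~
~+~~+~~
+++~+~~
+^+~~~~
k=29  ~++~~~~
~~~~~~~
~~++~~~
~+~~+~~
+++~+~~
++>~~~~
k=30  ~++~~~~
~~~~~~~
~~++~~~
~+~~+~~
++^~+~~
++~~~~~
k=31  ~++~~~~
~~~~~~~
~~++~~~
~+~~+~~
+<~~+~~
++~~~~~
k=32  ~++~~~~
~~~~~~~
~~++~~~
~+~~+~~
+~~~+~~
+v~~~~~
k=33  ~++~~~~
~~~~~~~
~~++~~~
~+~~+~~
+~~~+~~
+~>~~~~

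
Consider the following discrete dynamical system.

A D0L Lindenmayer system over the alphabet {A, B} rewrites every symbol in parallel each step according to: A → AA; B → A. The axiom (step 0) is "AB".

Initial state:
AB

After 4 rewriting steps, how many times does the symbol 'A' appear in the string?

24

0) AB
1) AAA
2) AAAAAA
3) AAAAAAAAAAAA
4) AAAAAAAAAAAAAAAAAAAAAAAA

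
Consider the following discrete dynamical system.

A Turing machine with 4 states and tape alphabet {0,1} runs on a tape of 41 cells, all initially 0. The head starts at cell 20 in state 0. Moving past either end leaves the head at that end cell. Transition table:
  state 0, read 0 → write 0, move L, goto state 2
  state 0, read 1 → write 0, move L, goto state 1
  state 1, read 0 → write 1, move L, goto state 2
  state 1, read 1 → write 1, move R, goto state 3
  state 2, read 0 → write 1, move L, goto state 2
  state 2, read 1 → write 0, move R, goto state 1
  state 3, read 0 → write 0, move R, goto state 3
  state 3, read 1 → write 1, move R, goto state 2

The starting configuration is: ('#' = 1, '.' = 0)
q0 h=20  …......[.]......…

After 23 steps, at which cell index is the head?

gen 0: q0 h=20  …......[.]......…
gen 1: q2 h=19  …......[.]......…
gen 2: q2 h=18  …......[.]#.....…
gen 3: q2 h=17  …......[.]##....…
gen 4: q2 h=16  …......[.]###...…
gen 5: q2 h=15  …......[.]####..…
gen 6: q2 h=14  …......[.]#####.…
gen 7: q2 h=13  …......[.]######…
gen 8: q2 h=12  …......[.]######…
gen 9: q2 h=11  …......[.]######…
gen 10: q2 h=10  …......[.]######…
gen 11: q2 h= 9  …......[.]######…
gen 12: q2 h= 8  …......[.]######…
gen 13: q2 h= 7  …......[.]######…
gen 14: q2 h= 6  |......[.]######…
gen 15: q2 h= 5  |.....[.]######…
gen 16: q2 h= 4  |....[.]######…
gen 17: q2 h= 3  |...[.]######…
gen 18: q2 h= 2  |..[.]######…
gen 19: q2 h= 1  |.[.]######…
gen 20: q2 h= 0  |[.]######…
gen 21: q2 h= 0  |[#]######…
gen 22: q1 h= 1  |.[#]######…
gen 23: q3 h= 2  |.#[#]######…

2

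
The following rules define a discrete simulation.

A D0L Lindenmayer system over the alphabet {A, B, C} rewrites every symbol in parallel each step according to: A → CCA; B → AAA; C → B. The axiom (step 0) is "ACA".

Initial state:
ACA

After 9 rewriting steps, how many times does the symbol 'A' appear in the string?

gen 0: ACA
gen 1: CCABCCA
gen 2: BBCCAAAABBCCA
gen 3: AAAAAABBCCACCACCACCAAAAAAABBCCA
gen 4: CCACCACCACCACCACCAAAAAAABBCCABBCCABBCCABBCCACCACCACCACCACCACCAAAAAAABBCCA
gen 5: BBCCABBCCABBCCABBCCABBCCABBCCACCACCACCACCACCACCAAAAAAABBCC…BCCABBCCABBCCABBCCABBCCABBCCACCACCACCACCACCACCAAAAAAABBCCA  (len 151)
gen 6: AAAAAABBCCAAAAAAABBCCAAAAAAABBCCAAAAAAABBCCAAAAAAABBCCAAAA…BCCABBCCABBCCABBCCABBCCABBCCACCACCACCACCACCACCAAAAAAABBCCA  (len 337)
gen 7: CCACCACCACCACCACCAAAAAAABBCCACCACCACCACCACCACCAAAAAAABBCCA…BCCABBCCABBCCABBCCABBCCABBCCACCACCACCACCACCACCAAAAAAABBCCA  (len 775)
gen 8: BBCCABBCCABBCCABBCCABBCCABBCCACCACCACCACCACCACCAAAAAAABBCC…BCCABBCCABBCCABBCCABBCCABBCCACCACCACCACCACCACCAAAAAAABBCCA  (len 1681)
gen 9: AAAAAABBCCAAAAAAABBCCAAAAAAABBCCAAAAAAABBCCAAAAAAABBCCAAAA…BCCABBCCABBCCABBCCABBCCABBCCACCACCACCACCACCACCAAAAAAABBCCA  (len 3703)

1655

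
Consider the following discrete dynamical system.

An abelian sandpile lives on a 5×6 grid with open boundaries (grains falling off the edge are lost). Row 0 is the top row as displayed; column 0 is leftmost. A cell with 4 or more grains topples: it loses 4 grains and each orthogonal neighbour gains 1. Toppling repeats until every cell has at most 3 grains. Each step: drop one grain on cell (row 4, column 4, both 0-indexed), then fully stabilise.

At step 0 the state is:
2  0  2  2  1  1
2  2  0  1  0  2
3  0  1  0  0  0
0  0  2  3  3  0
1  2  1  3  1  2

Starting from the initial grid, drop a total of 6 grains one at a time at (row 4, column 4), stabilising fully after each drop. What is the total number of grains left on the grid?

38

[0] 2  0  2  2  1  1
2  2  0  1  0  2
3  0  1  0  0  0
0  0  2  3  3  0
1  2  1  3  1  2
[1] 2  0  2  2  1  1
2  2  0  1  0  2
3  0  1  0  0  0
0  0  2  3  3  0
1  2  1  3  2  2
[2] 2  0  2  2  1  1
2  2  0  1  0  2
3  0  1  0  0  0
0  0  2  3  3  0
1  2  1  3  3  2
[3] 2  0  2  2  1  1
2  2  0  1  0  2
3  0  1  1  1  0
0  0  3  1  1  1
1  2  2  1  2  3
[4] 2  0  2  2  1  1
2  2  0  1  0  2
3  0  1  1  1  0
0  0  3  1  1  1
1  2  2  1  3  3
[5] 2  0  2  2  1  1
2  2  0  1  0  2
3  0  1  1  1  0
0  0  3  1  2  2
1  2  2  2  1  0
[6] 2  0  2  2  1  1
2  2  0  1  0  2
3  0  1  1  1  0
0  0  3  1  2  2
1  2  2  2  2  0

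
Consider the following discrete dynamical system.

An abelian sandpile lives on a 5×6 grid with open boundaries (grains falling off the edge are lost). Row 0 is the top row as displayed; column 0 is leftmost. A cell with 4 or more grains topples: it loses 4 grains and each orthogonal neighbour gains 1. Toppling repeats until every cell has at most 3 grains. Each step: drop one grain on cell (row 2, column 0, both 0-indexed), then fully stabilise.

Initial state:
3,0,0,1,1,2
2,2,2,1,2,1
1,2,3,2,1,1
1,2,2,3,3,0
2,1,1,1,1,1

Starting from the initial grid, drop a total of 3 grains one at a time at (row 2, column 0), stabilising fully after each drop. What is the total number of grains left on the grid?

step 0: 3,0,0,1,1,2
2,2,2,1,2,1
1,2,3,2,1,1
1,2,2,3,3,0
2,1,1,1,1,1
step 1: 3,0,0,1,1,2
2,2,2,1,2,1
2,2,3,2,1,1
1,2,2,3,3,0
2,1,1,1,1,1
step 2: 3,0,0,1,1,2
2,2,2,1,2,1
3,2,3,2,1,1
1,2,2,3,3,0
2,1,1,1,1,1
step 3: 3,0,0,1,1,2
3,2,2,1,2,1
0,3,3,2,1,1
2,2,2,3,3,0
2,1,1,1,1,1

47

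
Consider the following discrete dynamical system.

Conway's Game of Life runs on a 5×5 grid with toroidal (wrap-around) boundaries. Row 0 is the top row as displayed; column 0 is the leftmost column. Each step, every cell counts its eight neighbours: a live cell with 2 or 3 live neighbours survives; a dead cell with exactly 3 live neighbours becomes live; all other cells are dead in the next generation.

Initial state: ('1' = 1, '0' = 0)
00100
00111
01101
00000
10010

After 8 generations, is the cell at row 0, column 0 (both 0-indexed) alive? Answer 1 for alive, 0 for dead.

0

0) 00100
00111
01101
00000
10010
1) 01100
10001
11101
11111
00000
2) 11000
00001
00000
00000
00001
3) 10001
10000
00000
00000
10000
4) 11001
10001
00000
00000
10001
5) 01010
01001
00000
00000
01001
6) 01011
10100
00000
00000
10100
7) 00011
11111
00000
00000
11111
8) 00000
11100
11111
11111
11100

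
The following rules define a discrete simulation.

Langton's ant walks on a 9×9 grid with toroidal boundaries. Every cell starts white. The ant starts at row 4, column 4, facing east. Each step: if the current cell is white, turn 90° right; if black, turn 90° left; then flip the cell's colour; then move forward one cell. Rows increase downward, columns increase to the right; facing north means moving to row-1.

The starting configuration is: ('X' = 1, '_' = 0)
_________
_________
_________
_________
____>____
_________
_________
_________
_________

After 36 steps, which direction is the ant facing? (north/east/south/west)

k=0  _________
_________
_________
_________
____>____
_________
_________
_________
_________
k=1  _________
_________
_________
_________
____X____
____v____
_________
_________
_________
k=2  _________
_________
_________
_________
____X____
___<X____
_________
_________
_________
k=3  _________
_________
_________
_________
___^X____
___XX____
_________
_________
_________
k=4  _________
_________
_________
_________
___X>____
___XX____
_________
_________
_________
k=5  _________
_________
_________
____^____
___X_____
___XX____
_________
_________
_________
k=6  _________
_________
_________
____X>___
___X_____
___XX____
_________
_________
_________
k=7  _________
_________
_________
____XX___
___X_v___
___XX____
_________
_________
_________
k=8  _________
_________
_________
____XX___
___X<X___
___XX____
_________
_________
_________
k=9  _________
_________
_________
____^X___
___XXX___
___XX____
_________
_________
_________
k=10  _________
_________
_________
___<_X___
___XXX___
___XX____
_________
_________
_________
k=11  _________
_________
___^_____
___X_X___
___XXX___
___XX____
_________
_________
_________
k=12  _________
_________
___X>____
___X_X___
___XXX___
___XX____
_________
_________
_________
k=13  _________
_________
___XX____
___XvX___
___XXX___
___XX____
_________
_________
_________
k=14  _________
_________
___XX____
___<XX___
___XXX___
___XX____
_________
_________
_________
k=15  _________
_________
___XX____
____XX___
___vXX___
___XX____
_________
_________
_________
k=16  _________
_________
___XX____
____XX___
____>X___
___XX____
_________
_________
_________
k=17  _________
_________
___XX____
____^X___
_____X___
___XX____
_________
_________
_________
k=18  _________
_________
___XX____
___<_X___
_____X___
___XX____
_________
_________
_________
k=19  _________
_________
___^X____
___X_X___
_____X___
___XX____
_________
_________
_________
k=20  _________
_________
__<_X____
___X_X___
_____X___
___XX____
_________
_________
_________
k=21  _________
__^______
__X_X____
___X_X___
_____X___
___XX____
_________
_________
_________
k=22  _________
__X>_____
__X_X____
___X_X___
_____X___
___XX____
_________
_________
_________
k=23  _________
__XX_____
__XvX____
___X_X___
_____X___
___XX____
_________
_________
_________
k=24  _________
__XX_____
__<XX____
___X_X___
_____X___
___XX____
_________
_________
_________
k=25  _________
__XX_____
___XX____
__vX_X___
_____X___
___XX____
_________
_________
_________
k=26  _________
__XX_____
___XX____
_<XX_X___
_____X___
___XX____
_________
_________
_________
k=27  _________
__XX_____
_^_XX____
_XXX_X___
_____X___
___XX____
_________
_________
_________
k=28  _________
__XX_____
_X>XX____
_XXX_X___
_____X___
___XX____
_________
_________
_________
k=29  _________
__XX_____
_XXXX____
_XvX_X___
_____X___
___XX____
_________
_________
_________
k=30  _________
__XX_____
_XXXX____
_X_>_X___
_____X___
___XX____
_________
_________
_________
k=31  _________
__XX_____
_XX^X____
_X___X___
_____X___
___XX____
_________
_________
_________
k=32  _________
__XX_____
_X<_X____
_X___X___
_____X___
___XX____
_________
_________
_________
k=33  _________
__XX_____
_X__X____
_Xv__X___
_____X___
___XX____
_________
_________
_________
k=34  _________
__XX_____
_X__X____
_<X__X___
_____X___
___XX____
_________
_________
_________
k=35  _________
__XX_____
_X__X____
__X__X___
_v___X___
___XX____
_________
_________
_________
k=36  _________
__XX_____
_X__X____
__X__X___
<X___X___
___XX____
_________
_________
_________

west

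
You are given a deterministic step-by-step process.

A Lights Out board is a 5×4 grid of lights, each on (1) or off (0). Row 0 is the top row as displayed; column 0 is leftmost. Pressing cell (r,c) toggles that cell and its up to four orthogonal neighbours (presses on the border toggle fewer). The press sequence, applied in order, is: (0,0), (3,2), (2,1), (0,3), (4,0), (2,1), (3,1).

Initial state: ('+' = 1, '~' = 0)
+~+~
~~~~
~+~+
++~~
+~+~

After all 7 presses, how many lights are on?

9

t=0: +~+~
~~~~
~+~+
++~~
+~+~
t=1: ~++~
+~~~
~+~+
++~~
+~+~
t=2: ~++~
+~~~
~+++
+~++
+~~~
t=3: ~++~
++~~
+~~+
++++
+~~~
t=4: ~+~+
++~+
+~~+
++++
+~~~
t=5: ~+~+
++~+
+~~+
~+++
~+~~
t=6: ~+~+
+~~+
~+++
~~++
~+~~
t=7: ~+~+
+~~+
~~++
++~+
~~~~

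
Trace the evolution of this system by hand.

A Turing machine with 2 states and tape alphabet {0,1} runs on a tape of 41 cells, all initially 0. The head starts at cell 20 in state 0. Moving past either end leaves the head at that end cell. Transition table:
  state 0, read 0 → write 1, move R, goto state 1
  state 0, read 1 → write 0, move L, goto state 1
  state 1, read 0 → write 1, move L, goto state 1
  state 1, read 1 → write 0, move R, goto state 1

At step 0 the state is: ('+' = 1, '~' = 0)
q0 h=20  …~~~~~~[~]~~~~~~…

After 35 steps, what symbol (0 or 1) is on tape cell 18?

step 0: q0 h=20  …~~~~~~[~]~~~~~~…
step 1: q1 h=21  …~~~~~+[~]~~~~~~…
step 2: q1 h=20  …~~~~~~[+]+~~~~~…
step 3: q1 h=21  …~~~~~~[+]~~~~~~…
step 4: q1 h=22  …~~~~~~[~]~~~~~~…
step 5: q1 h=21  …~~~~~~[~]+~~~~~…
step 6: q1 h=20  …~~~~~~[~]++~~~~…
step 7: q1 h=19  …~~~~~~[~]+++~~~…
step 8: q1 h=18  …~~~~~~[~]++++~~…
step 9: q1 h=17  …~~~~~~[~]+++++~…
step 10: q1 h=16  …~~~~~~[~]++++++…
step 11: q1 h=15  …~~~~~~[~]++++++…
step 12: q1 h=14  …~~~~~~[~]++++++…
step 13: q1 h=13  …~~~~~~[~]++++++…
step 14: q1 h=12  …~~~~~~[~]++++++…
step 15: q1 h=11  …~~~~~~[~]++++++…
step 16: q1 h=10  …~~~~~~[~]++++++…
step 17: q1 h= 9  …~~~~~~[~]++++++…
step 18: q1 h= 8  …~~~~~~[~]++++++…
step 19: q1 h= 7  …~~~~~~[~]++++++…
step 20: q1 h= 6  |~~~~~~[~]++++++…
step 21: q1 h= 5  |~~~~~[~]++++++…
step 22: q1 h= 4  |~~~~[~]++++++…
step 23: q1 h= 3  |~~~[~]++++++…
step 24: q1 h= 2  |~~[~]++++++…
step 25: q1 h= 1  |~[~]++++++…
step 26: q1 h= 0  |[~]++++++…
step 27: q1 h= 0  |[+]++++++…
step 28: q1 h= 1  |~[+]++++++…
step 29: q1 h= 2  |~~[+]++++++…
step 30: q1 h= 3  |~~~[+]++++++…
step 31: q1 h= 4  |~~~~[+]++++++…
step 32: q1 h= 5  |~~~~~[+]++++++…
step 33: q1 h= 6  |~~~~~~[+]++++++…
step 34: q1 h= 7  …~~~~~~[+]++++++…
step 35: q1 h= 8  …~~~~~~[+]++++++…

1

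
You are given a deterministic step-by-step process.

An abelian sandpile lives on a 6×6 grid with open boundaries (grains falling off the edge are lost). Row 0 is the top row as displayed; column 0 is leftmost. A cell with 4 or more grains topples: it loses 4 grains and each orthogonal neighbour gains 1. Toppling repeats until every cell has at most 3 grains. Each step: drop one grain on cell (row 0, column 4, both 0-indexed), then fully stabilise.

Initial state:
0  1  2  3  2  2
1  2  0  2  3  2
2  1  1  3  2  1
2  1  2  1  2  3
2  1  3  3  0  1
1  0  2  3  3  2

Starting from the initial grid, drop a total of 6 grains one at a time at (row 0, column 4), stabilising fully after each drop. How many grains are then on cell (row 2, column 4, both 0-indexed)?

gen 0: 0  1  2  3  2  2
1  2  0  2  3  2
2  1  1  3  2  1
2  1  2  1  2  3
2  1  3  3  0  1
1  0  2  3  3  2
gen 1: 0  1  2  3  3  2
1  2  0  2  3  2
2  1  1  3  2  1
2  1  2  1  2  3
2  1  3  3  0  1
1  0  2  3  3  2
gen 2: 0  1  3  1  2  3
1  2  1  1  2  3
2  1  2  1  0  2
2  1  2  2  3  3
2  1  3  3  0  1
1  0  2  3  3  2
gen 3: 0  1  3  1  3  3
1  2  1  1  2  3
2  1  2  1  0  2
2  1  2  2  3  3
2  1  3  3  0  1
1  0  2  3  3  2
gen 4: 0  1  3  2  2  1
1  2  1  2  0  1
2  1  2  1  1  3
2  1  2  2  3  3
2  1  3  3  0  1
1  0  2  3  3  2
gen 5: 0  1  3  2  3  1
1  2  1  2  0  1
2  1  2  1  1  3
2  1  2  2  3  3
2  1  3  3  0  1
1  0  2  3  3  2
gen 6: 0  1  3  3  0  2
1  2  1  2  1  1
2  1  2  1  1  3
2  1  2  2  3  3
2  1  3  3  0  1
1  0  2  3  3  2

1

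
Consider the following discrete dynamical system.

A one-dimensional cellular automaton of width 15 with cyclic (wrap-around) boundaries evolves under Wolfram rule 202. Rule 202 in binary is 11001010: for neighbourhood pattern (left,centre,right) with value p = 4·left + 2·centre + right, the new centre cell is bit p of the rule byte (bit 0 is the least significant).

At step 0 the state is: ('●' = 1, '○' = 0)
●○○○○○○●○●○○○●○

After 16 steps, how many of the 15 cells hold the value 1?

2

0) ●○○○○○○●○●○○○●○
1) ○○○○○○●○○○○○●○○
2) ○○○○○●○○○○○●○○○
3) ○○○○●○○○○○●○○○○
4) ○○○●○○○○○●○○○○○
5) ○○●○○○○○●○○○○○○
6) ○●○○○○○●○○○○○○○
7) ●○○○○○●○○○○○○○○
8) ○○○○○●○○○○○○○○●
9) ○○○○●○○○○○○○○●○
10) ○○○●○○○○○○○○●○○
11) ○○●○○○○○○○○●○○○
12) ○●○○○○○○○○●○○○○
13) ●○○○○○○○○●○○○○○
14) ○○○○○○○○●○○○○○●
15) ○○○○○○○●○○○○○●○
16) ○○○○○○●○○○○○●○○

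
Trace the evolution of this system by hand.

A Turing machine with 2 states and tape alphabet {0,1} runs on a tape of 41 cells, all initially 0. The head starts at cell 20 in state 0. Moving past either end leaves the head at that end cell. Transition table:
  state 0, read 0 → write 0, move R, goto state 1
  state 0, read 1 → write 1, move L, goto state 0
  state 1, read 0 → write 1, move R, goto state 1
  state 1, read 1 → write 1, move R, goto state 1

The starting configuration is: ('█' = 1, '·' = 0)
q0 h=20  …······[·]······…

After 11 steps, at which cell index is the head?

0) q0 h=20  …······[·]······…
1) q1 h=21  …······[·]······…
2) q1 h=22  …·····█[·]······…
3) q1 h=23  …····██[·]······…
4) q1 h=24  …···███[·]······…
5) q1 h=25  …··████[·]······…
6) q1 h=26  …·█████[·]······…
7) q1 h=27  …██████[·]······…
8) q1 h=28  …██████[·]······…
9) q1 h=29  …██████[·]······…
10) q1 h=30  …██████[·]······…
11) q1 h=31  …██████[·]······…

31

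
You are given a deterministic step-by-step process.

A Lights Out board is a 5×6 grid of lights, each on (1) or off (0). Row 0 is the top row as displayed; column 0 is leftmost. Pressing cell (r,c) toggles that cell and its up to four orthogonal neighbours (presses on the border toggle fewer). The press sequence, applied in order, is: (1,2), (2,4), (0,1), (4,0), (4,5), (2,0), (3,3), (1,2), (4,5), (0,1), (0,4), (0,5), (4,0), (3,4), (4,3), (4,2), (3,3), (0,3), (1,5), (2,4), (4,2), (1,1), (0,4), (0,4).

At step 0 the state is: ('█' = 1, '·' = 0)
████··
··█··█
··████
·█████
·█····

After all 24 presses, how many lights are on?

gen 0: ████··
··█··█
··████
·█████
·█····
gen 1: ██·█··
·█·█·█
···███
·█████
·█····
gen 2: ██·█··
·█·███
······
·███·█
·█····
gen 3: ··██··
···███
······
·███·█
·█····
gen 4: ··██··
···███
······
████·█
█·····
gen 5: ··██··
···███
······
████··
█···██
gen 6: ··██··
█··███
██····
·███··
█···██
gen 7: ··██··
█··███
██·█··
·█··█·
█··███
gen 8: ···█··
███·██
████··
·█··█·
█··███
gen 9: ···█··
███·██
████··
·█··██
█··█··
gen 10: ████··
█·█·██
████··
·█··██
█··█··
gen 11: ███·██
█·█··█
████··
·█··██
█··█··
gen 12: ███···
█·█···
████··
·█··██
█··█··
gen 13: ███···
█·█···
████··
██··██
·█·█··
gen 14: ███···
█·█···
█████·
██·█··
·█·██·
gen 15: ███···
█·█···
█████·
██····
·██···
gen 16: ███···
█·█···
█████·
███···
···█··
gen 17: ███···
█·█···
███·█·
██·██·
······
gen 18: ██·██·
█·██··
███·█·
██·██·
······
gen 19: ██·███
█·████
███·██
██·██·
······
gen 20: ██·███
█·██·█
████··
██·█··
······
gen 21: ██·███
█·██·█
████··
████··
·███··
gen 22: █··███
·█·█·█
█·██··
████··
·███··
gen 23: █·····
·█·███
█·██··
████··
·███··
gen 24: █··███
·█·█·█
█·██··
████··
·███··

17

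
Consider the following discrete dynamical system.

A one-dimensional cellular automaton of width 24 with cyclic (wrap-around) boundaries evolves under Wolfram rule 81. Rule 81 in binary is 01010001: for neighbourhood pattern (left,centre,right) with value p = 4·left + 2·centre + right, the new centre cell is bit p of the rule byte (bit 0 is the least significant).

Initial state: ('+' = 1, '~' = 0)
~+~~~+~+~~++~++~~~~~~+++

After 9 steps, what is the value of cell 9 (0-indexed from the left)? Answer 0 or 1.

1

[0] ~+~~~+~+~~++~++~~~~~~+++
[1] ~~++~~~~+~~+~~++++++~~~+
[2] +~~++++~~+~~+~~~~~~+++~~
[3] ~+~~~~++~~+~~+++++~~~++~
[4] ~~+++~~++~~+~~~~~+++~~++
[5] +~~~++~~++~~++++~~~++~~+
[6] +++~~++~~++~~~~+++~~++~~
[7] ~~++~~++~~++++~~~++~~++~
[8] +~~++~~++~~~~+++~~++~~++
[9] ++~~++~~++++~~~++~~++~~~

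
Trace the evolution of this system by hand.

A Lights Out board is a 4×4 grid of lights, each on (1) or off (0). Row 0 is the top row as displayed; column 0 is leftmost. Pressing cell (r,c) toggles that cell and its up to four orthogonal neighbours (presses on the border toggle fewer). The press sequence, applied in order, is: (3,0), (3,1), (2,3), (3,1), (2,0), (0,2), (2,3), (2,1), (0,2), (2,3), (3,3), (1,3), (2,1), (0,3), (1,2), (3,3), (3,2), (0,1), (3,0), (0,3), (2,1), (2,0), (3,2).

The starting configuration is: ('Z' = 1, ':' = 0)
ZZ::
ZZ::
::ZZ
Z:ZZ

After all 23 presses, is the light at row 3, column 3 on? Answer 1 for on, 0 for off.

step 0: ZZ::
ZZ::
::ZZ
Z:ZZ
step 1: ZZ::
ZZ::
Z:ZZ
:ZZZ
step 2: ZZ::
ZZ::
ZZZZ
Z::Z
step 3: ZZ::
ZZ:Z
ZZ::
Z:::
step 4: ZZ::
ZZ:Z
Z:::
:ZZ:
step 5: ZZ::
:Z:Z
:Z::
ZZZ:
step 6: Z:ZZ
:ZZZ
:Z::
ZZZ:
step 7: Z:ZZ
:ZZ:
:ZZZ
ZZZZ
step 8: Z:ZZ
::Z:
Z::Z
Z:ZZ
step 9: ZZ::
::::
Z::Z
Z:ZZ
step 10: ZZ::
:::Z
Z:Z:
Z:Z:
step 11: ZZ::
:::Z
Z:ZZ
Z::Z
step 12: ZZ:Z
::Z:
Z:Z:
Z::Z
step 13: ZZ:Z
:ZZ:
:Z::
ZZ:Z
step 14: ZZZ:
:ZZZ
:Z::
ZZ:Z
step 15: ZZ::
::::
:ZZ:
ZZ:Z
step 16: ZZ::
::::
:ZZZ
ZZZ:
step 17: ZZ::
::::
:Z:Z
Z::Z
step 18: ::Z:
:Z::
:Z:Z
Z::Z
step 19: ::Z:
:Z::
ZZ:Z
:Z:Z
step 20: :::Z
:Z:Z
ZZ:Z
:Z:Z
step 21: :::Z
:::Z
::ZZ
:::Z
step 22: :::Z
Z::Z
ZZZZ
Z::Z
step 23: :::Z
Z::Z
ZZ:Z
ZZZ:

0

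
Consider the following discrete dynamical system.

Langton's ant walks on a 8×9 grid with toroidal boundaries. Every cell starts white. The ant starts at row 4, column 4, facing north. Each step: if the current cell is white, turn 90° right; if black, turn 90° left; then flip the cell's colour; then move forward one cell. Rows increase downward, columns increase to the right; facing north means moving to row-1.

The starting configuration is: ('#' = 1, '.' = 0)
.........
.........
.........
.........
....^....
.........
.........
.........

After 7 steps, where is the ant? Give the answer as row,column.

3,4

gen 0: .........
.........
.........
.........
....^....
.........
.........
.........
gen 1: .........
.........
.........
.........
....#>...
.........
.........
.........
gen 2: .........
.........
.........
.........
....##...
.....v...
.........
.........
gen 3: .........
.........
.........
.........
....##...
....<#...
.........
.........
gen 4: .........
.........
.........
.........
....^#...
....##...
.........
.........
gen 5: .........
.........
.........
.........
...<.#...
....##...
.........
.........
gen 6: .........
.........
.........
...^.....
...#.#...
....##...
.........
.........
gen 7: .........
.........
.........
...#>....
...#.#...
....##...
.........
.........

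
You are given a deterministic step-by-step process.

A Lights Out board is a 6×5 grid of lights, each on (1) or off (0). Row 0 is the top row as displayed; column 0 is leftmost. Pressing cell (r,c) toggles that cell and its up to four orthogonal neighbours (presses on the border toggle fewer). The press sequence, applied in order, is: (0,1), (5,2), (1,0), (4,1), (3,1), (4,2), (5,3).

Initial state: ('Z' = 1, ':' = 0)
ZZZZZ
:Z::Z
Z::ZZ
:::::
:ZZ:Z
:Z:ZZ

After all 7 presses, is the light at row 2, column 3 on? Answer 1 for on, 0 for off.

[0] ZZZZZ
:Z::Z
Z::ZZ
:::::
:ZZ:Z
:Z:ZZ
[1] :::ZZ
::::Z
Z::ZZ
:::::
:ZZ:Z
:Z:ZZ
[2] :::ZZ
::::Z
Z::ZZ
:::::
:Z::Z
::Z:Z
[3] Z::ZZ
ZZ::Z
:::ZZ
:::::
:Z::Z
::Z:Z
[4] Z::ZZ
ZZ::Z
:::ZZ
:Z:::
Z:Z:Z
:ZZ:Z
[5] Z::ZZ
ZZ::Z
:Z:ZZ
Z:Z::
ZZZ:Z
:ZZ:Z
[6] Z::ZZ
ZZ::Z
:Z:ZZ
Z::::
Z::ZZ
:Z::Z
[7] Z::ZZ
ZZ::Z
:Z:ZZ
Z::::
Z:::Z
:ZZZ:

1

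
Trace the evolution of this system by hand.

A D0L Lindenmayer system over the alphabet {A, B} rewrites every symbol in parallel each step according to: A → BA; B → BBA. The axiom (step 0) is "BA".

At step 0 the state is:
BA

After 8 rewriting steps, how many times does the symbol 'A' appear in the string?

[0] BA
[1] BBABA
[2] BBABBABABBABA
[3] BBABBABABBABBABABBABABBABBABABBABA
[4] BBABBABABBABBABABBABABBABBABABBABBABABBABABBABBABABBABABBABBABABBABBABABBABABBABBABABBABA
[5] BBABBABABBABBABABBABABBABBABABBABBABABBABABBABBABABBABABBA…ABBABABBABABBABBABABBABABBABBABABBABBABABBABABBABBABABBABA  (len 233)
[6] BBABBABABBABBABABBABABBABBABABBABBABABBABABBABBABABBABABBA…ABBABABBABABBABBABABBABABBABBABABBABBABABBABABBABBABABBABA  (len 610)
[7] BBABBABABBABBABABBABABBABBABABBABBABABBABABBABBABABBABABBA…ABBABABBABABBABBABABBABABBABBABABBABBABABBABABBABBABABBABA  (len 1597)
[8] BBABBABABBABBABABBABABBABBABABBABBABABBABABBABBABABBABABBA…ABBABABBABABBABBABABBABABBABBABABBABBABABBABABBABBABABBABA  (len 4181)

1597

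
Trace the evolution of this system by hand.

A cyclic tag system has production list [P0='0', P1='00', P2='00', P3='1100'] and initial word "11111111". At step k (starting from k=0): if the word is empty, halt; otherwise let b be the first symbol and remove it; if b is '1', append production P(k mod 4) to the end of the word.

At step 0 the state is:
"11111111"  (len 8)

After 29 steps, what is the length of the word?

7

t=0: "11111111"  (len 8)
t=1: "11111110"  (len 8)
t=2: "111111000"  (len 9)
t=3: "1111100000"  (len 10)
t=4: "1111000001100"  (len 13)
t=5: "1110000011000"  (len 13)
t=6: "11000001100000"  (len 14)
t=7: "100000110000000"  (len 15)
t=8: "000001100000001100"  (len 18)
t=9: "00001100000001100"  (len 17)
t=10: "0001100000001100"  (len 16)
t=11: "001100000001100"  (len 15)
t=12: "01100000001100"  (len 14)
t=13: "1100000001100"  (len 13)
t=14: "10000000110000"  (len 14)
t=15: "000000011000000"  (len 15)
t=16: "00000011000000"  (len 14)
t=17: "0000011000000"  (len 13)
t=18: "000011000000"  (len 12)
t=19: "00011000000"  (len 11)
t=20: "0011000000"  (len 10)
t=21: "011000000"  (len 9)
t=22: "11000000"  (len 8)
t=23: "100000000"  (len 9)
t=24: "000000001100"  (len 12)
t=25: "00000001100"  (len 11)
t=26: "0000001100"  (len 10)
t=27: "000001100"  (len 9)
t=28: "00001100"  (len 8)
t=29: "0001100"  (len 7)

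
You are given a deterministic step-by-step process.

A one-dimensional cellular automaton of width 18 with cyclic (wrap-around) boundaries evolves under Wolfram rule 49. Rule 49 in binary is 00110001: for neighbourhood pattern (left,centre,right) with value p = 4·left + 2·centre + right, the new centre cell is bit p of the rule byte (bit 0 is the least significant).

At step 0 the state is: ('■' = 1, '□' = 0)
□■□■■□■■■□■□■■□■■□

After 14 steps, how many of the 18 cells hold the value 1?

[0] □■□■■□■■■□■□■■□■■□
[1] □□■□□■□□□■□■□□■□□■
[2] ■□□■□□■■□□■□■□□■□□
[3] □■□□■□□□■□□■□■□□■□
[4] □□■□□■■□□■□□■□■□□■
[5] ■□□■□□□■□□■□□■□■□□
[6] □■□□■■□□■□□■□□■□■□
[7] □□■□□□■□□■□□■□□■□■
[8] ■□□■■□□■□□■□□■□□■□
[9] □■□□□■□□■□□■□□■□□■
[10] ■□■■□□■□□■□□■□□■□□
[11] □■□□■□□■□□■□□■□□■□
[12] □□■□□■□□■□□■□□■□□■
[13] ■□□■□□■□□■□□■□□■□□
[14] □■□□■□□■□□■□□■□□■□

6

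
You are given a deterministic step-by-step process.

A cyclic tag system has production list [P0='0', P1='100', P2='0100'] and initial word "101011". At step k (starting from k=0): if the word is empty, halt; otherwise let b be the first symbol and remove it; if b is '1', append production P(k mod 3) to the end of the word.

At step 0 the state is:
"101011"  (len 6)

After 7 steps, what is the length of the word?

t=0: "101011"  (len 6)
t=1: "010110"  (len 6)
t=2: "10110"  (len 5)
t=3: "01100100"  (len 8)
t=4: "1100100"  (len 7)
t=5: "100100100"  (len 9)
t=6: "001001000100"  (len 12)
t=7: "01001000100"  (len 11)

11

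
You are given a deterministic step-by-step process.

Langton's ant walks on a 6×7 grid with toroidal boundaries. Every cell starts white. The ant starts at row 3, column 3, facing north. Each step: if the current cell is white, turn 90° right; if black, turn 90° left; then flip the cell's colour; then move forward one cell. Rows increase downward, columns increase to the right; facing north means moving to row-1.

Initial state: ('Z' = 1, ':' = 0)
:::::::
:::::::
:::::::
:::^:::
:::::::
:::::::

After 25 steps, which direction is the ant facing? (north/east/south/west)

gen 0: :::::::
:::::::
:::::::
:::^:::
:::::::
:::::::
gen 1: :::::::
:::::::
:::::::
:::Z>::
:::::::
:::::::
gen 2: :::::::
:::::::
:::::::
:::ZZ::
::::v::
:::::::
gen 3: :::::::
:::::::
:::::::
:::ZZ::
:::<Z::
:::::::
gen 4: :::::::
:::::::
:::::::
:::^Z::
:::ZZ::
:::::::
gen 5: :::::::
:::::::
:::::::
::<:Z::
:::ZZ::
:::::::
gen 6: :::::::
:::::::
::^::::
::Z:Z::
:::ZZ::
:::::::
gen 7: :::::::
:::::::
::Z>:::
::Z:Z::
:::ZZ::
:::::::
gen 8: :::::::
:::::::
::ZZ:::
::ZvZ::
:::ZZ::
:::::::
gen 9: :::::::
:::::::
::ZZ:::
::<ZZ::
:::ZZ::
:::::::
gen 10: :::::::
:::::::
::ZZ:::
:::ZZ::
::vZZ::
:::::::
gen 11: :::::::
:::::::
::ZZ:::
:::ZZ::
:<ZZZ::
:::::::
gen 12: :::::::
:::::::
::ZZ:::
:^:ZZ::
:ZZZZ::
:::::::
gen 13: :::::::
:::::::
::ZZ:::
:Z>ZZ::
:ZZZZ::
:::::::
gen 14: :::::::
:::::::
::ZZ:::
:ZZZZ::
:ZvZZ::
:::::::
gen 15: :::::::
:::::::
::ZZ:::
:ZZZZ::
:Z:>Z::
:::::::
gen 16: :::::::
:::::::
::ZZ:::
:ZZ^Z::
:Z::Z::
:::::::
gen 17: :::::::
:::::::
::ZZ:::
:Z<:Z::
:Z::Z::
:::::::
gen 18: :::::::
:::::::
::ZZ:::
:Z::Z::
:Zv:Z::
:::::::
gen 19: :::::::
:::::::
::ZZ:::
:Z::Z::
:<Z:Z::
:::::::
gen 20: :::::::
:::::::
::ZZ:::
:Z::Z::
::Z:Z::
:v:::::
gen 21: :::::::
:::::::
::ZZ:::
:Z::Z::
::Z:Z::
<Z:::::
gen 22: :::::::
:::::::
::ZZ:::
:Z::Z::
^:Z:Z::
ZZ:::::
gen 23: :::::::
:::::::
::ZZ:::
:Z::Z::
Z>Z:Z::
ZZ:::::
gen 24: :::::::
:::::::
::ZZ:::
:Z::Z::
ZZZ:Z::
Zv:::::
gen 25: :::::::
:::::::
::ZZ:::
:Z::Z::
ZZZ:Z::
Z:>::::

east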